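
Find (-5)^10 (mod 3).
Using Fermat: (-5)^{2} ≡ 1 (mod 3). 10 ≡ 0 (mod 2). So (-5)^{10} ≡ (-5)^{0} ≡ 1 (mod 3)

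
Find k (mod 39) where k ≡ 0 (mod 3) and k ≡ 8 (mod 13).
M = 3 × 13 = 39. M₁ = 13, y₁ ≡ 1 (mod 3). M₂ = 3, y₂ ≡ 9 (mod 13). k = 0×13×1 + 8×3×9 ≡ 21 (mod 39)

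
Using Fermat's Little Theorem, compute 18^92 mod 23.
By Fermat: 18^{22} ≡ 1 (mod 23). 92 = 4×22 + 4. So 18^{92} ≡ 18^{4} ≡ 4 (mod 23)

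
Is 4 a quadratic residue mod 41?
By Euler's criterion: 4^{20} ≡ 1 mod 41. Since this equals 1, 4 is a QR.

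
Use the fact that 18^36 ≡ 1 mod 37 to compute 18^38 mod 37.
By Fermat: 18^{36} ≡ 1 mod 37. So 18^{38} = 18^{36} · 18^{2} ≡ 18^{2} ≡ 28 mod 37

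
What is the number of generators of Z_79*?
There are φ(79-1) = φ(78) = 24 primitive roots modulo 79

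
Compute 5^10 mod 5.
By repeated squaring (mod 5): 5^{1}≡0, 5^{2}≡0, 5^{4}≡0, 5^{8}≡0. Then 5^{10} = 5^{8+2} ≡ 0 × 0 ≡ 0 (mod 5)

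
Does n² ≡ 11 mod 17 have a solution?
By Euler's criterion: 11^{8} ≡ 16 mod 17. Since this equals -1 (≡ 16), 11 is not a QR.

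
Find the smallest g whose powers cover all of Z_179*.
g = 2. Powers: [2, 4, 8, 16, 32, 64, 128, 77, 154, ...] generates all 178 non-zero residues.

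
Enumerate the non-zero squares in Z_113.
Squares in Z_113*: {1, 2, 4, 7, 8, 9, 11, 13, 14, 15, 16, 18, 22, 25, 26, 28, 30, 31, 32, 36, 41, 44, 49, 50, 51, 52, 53, 56, 57, 60, 61, 62, 63, 64, 69, 72, 77, 81, 82, 83, 85, 87, 88, 91, 95, 97, 98, 99, 100, 102, 104, 105, 106, 109, 111, 112}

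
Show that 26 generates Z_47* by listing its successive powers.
26^1, 26^2, ..., 26^{46} mod 47: [26, 18, 45, 42, 11, 4, 10, 25, 39, 27, 44, 16, 40, 6, 15, 14, 35, 17, 19, 24, 13, 9, 46, 21, 29, 2, 5, 36, 43, 37, 22, 8, 20, 3, 31, 7, 41, 32, 33, 12, 30, 28, 23, 34, 38, 1]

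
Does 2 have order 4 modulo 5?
ord_5(2) divides 4. For each prime q|4: 2^{2}≡4, none ≡ 1. So 2 has order 4 and is a primitive root mod 5.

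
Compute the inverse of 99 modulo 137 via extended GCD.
Extended GCD: 99(18) + 137(-13) = 1. So 99^(-1) ≡ 18 mod 137. Verify: 99 × 18 = 1782 ≡ 1 mod 137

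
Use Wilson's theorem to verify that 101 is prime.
(100)! mod 101 = 100. Since this equals -1 mod 101, Wilson confirms 101 is prime.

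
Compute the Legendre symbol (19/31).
(19/31) = 19^{15} mod 31 = 1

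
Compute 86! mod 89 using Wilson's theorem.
(88)! = (86)! × (87) × (88) ≡ -1 mod 89. So (86)! ≡ -1 × [(88)(87)]^(-1) ≡ 44 mod 89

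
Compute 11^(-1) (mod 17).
Since 17 is prime, by Fermat 11^(-1) ≡ 11^{15} ≡ 14 (mod 17). Verify: 11 × 14 = 154 ≡ 1 (mod 17)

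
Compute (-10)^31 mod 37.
By repeated squaring (mod 37): (-10)^{1}≡27, (-10)^{2}≡26, (-10)^{4}≡10, (-10)^{8}≡26, (-10)^{16}≡10. Then (-10)^{31} = (-10)^{16+8+4+2+1} ≡ 10 × 26 × 10 × 26 × 27 ≡ 27 (mod 37)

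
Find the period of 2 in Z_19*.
Powers of 2 mod 19: 2^1≡2, 2^2≡4, 2^3≡8, 2^4≡16, 2^5≡13, 2^6≡7, 2^7≡14, 2^8≡9, 2^9≡18, 2^10≡17, 2^11≡15, 2^12≡11, 2^13≡3, 2^14≡6, 2^15≡12, 2^16≡5, 2^17≡10, 2^18≡1. Order = 18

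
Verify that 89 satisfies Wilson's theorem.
(88)! mod 89 = 88. Since this equals -1 (mod 89), Wilson confirms 89 is prime.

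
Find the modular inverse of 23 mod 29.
Since 29 is prime, by Fermat 23^(-1) ≡ 23^{27} ≡ 24 mod 29. Verify: 23 × 24 = 552 ≡ 1 mod 29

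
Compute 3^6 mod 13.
By repeated squaring (mod 13): 3^{1}≡3, 3^{2}≡9, 3^{4}≡3. Then 3^{6} = 3^{4+2} ≡ 3 × 9 ≡ 1 (mod 13)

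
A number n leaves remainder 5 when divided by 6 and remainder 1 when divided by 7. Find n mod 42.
M = 6 × 7 = 42. M₁ = 7, y₁ ≡ 1 mod 6. M₂ = 6, y₂ ≡ 6 mod 7. n = 5×7×1 + 1×6×6 ≡ 29 mod 42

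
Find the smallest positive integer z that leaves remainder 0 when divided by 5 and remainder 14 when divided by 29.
M = 5 × 29 = 145. M₁ = 29, y₁ ≡ 4 mod 5. M₂ = 5, y₂ ≡ 6 mod 29. z = 0×29×4 + 14×5×6 ≡ 130 mod 145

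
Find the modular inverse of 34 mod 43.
Since 43 is prime, by Fermat 34^(-1) ≡ 34^{41} ≡ 19 (mod 43). Verify: 34 × 19 = 646 ≡ 1 (mod 43)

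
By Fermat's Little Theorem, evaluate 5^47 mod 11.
By Fermat: 5^{10} ≡ 1 (mod 11). 47 = 4×10 + 7. So 5^{47} ≡ 5^{7} ≡ 3 (mod 11)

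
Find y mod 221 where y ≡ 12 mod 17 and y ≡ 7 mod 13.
M = 17 × 13 = 221. M₁ = 13, y₁ ≡ 4 mod 17. M₂ = 17, y₂ ≡ 10 mod 13. y = 12×13×4 + 7×17×10 ≡ 46 mod 221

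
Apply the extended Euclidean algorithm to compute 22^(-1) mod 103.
Extended GCD: 22(-14) + 103(3) = 1. So 22^(-1) ≡ -14 ≡ 89 mod 103. Verify: 22 × 89 = 1958 ≡ 1 mod 103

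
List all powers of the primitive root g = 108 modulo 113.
108^1, 108^2, ..., 108^{112} mod 113: [108, 25, 101, 60, 39, 31, 71, 97, 80, 52, 79, 57, 54, 69, 107, 30, 76, 72, 92, 105, 40, 26, 96, 85, 27, 91, 110, 15, 38, 36, 46, 109, 20, 13, 48, 99, 70, 102, 55, 64, 19, 18, 23, 111, 10, 63, 24, 106, 35, 51, 84, 32, 66, 9, 68, 112, 5, 88, 12, 53, 74, 82, 42, 16, 33, 61, 34, 56, 59, 44, 6, 83, 37, 41, 21, 8, 73, 87, 17, 28, 86, 22, 3, 98, 75, 77, 67, 4, 93, 100, 65, 14, 43, 11, 58, 49, 94, 95, 90, 2, 103, 50, 89, 7, 78, 62, 29, 81, 47, 104, 45, 1]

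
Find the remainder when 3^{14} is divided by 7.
By Fermat: 3^{6} ≡ 1 mod 7. 14 = 2×6 + 2. So 3^{14} ≡ 3^{2} ≡ 2 mod 7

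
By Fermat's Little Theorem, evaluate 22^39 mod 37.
By Fermat: 22^{36} ≡ 1 (mod 37). So 22^{39} = 22^{36} · 22^{3} ≡ 22^{3} ≡ 29 (mod 37)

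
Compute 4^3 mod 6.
4^{3} = 64 ≡ 4 mod 6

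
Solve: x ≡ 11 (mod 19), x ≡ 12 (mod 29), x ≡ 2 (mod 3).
M = 19 × 29 × 3 = 1653. M₁ = 87, y₁ ≡ 7 (mod 19). M₂ = 57, y₂ ≡ 28 (mod 29). M₃ = 551, y₃ ≡ 2 (mod 3). x = 11×87×7 + 12×57×28 + 2×551×2 ≡ 1607 (mod 1653)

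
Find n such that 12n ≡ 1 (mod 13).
Since 13 is prime, by Fermat 12^(-1) ≡ 12^{11} ≡ 12 (mod 13). Verify: 12 × 12 = 144 ≡ 1 (mod 13)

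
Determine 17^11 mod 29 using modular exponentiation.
By repeated squaring mod 29: 17^{1}≡17, 17^{2}≡28, 17^{4}≡1, 17^{8}≡1. Then 17^{11} = 17^{8+2+1} ≡ 1 × 28 × 17 ≡ 12 mod 29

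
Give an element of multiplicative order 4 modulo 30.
17 has order 4 mod 30 since 17^{4} ≡ 1 mod 30 and no smaller power works.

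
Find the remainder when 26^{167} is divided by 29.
By Fermat: 26^{28} ≡ 1 (mod 29). 167 = 5×28 + 27. So 26^{167} ≡ 26^{27} ≡ 19 (mod 29)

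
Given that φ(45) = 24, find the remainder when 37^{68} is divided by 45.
By Euler: 37^{24} ≡ 1 (mod 45) since gcd(37, 45) = 1. 68 = 2×24 + 20. So 37^{68} ≡ 37^{20} ≡ 1 (mod 45)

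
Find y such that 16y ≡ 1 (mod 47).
Since 47 is prime, by Fermat 16^(-1) ≡ 16^{45} ≡ 3 (mod 47). Verify: 16 × 3 = 48 ≡ 1 (mod 47)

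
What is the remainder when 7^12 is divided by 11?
Using Fermat: 7^{10} ≡ 1 mod 11. 12 ≡ 2 mod 10. So 7^{12} ≡ 7^{2} ≡ 5 mod 11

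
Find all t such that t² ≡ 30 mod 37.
The square roots of 30 mod 37 are 17 and 20. Verify: 17² = 289 ≡ 30 mod 37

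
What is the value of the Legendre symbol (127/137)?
(127/137) = 127^{68} mod 137 = -1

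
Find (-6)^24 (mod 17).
Using Fermat: (-6)^{16} ≡ 1 (mod 17). 24 ≡ 8 (mod 16). So (-6)^{24} ≡ (-6)^{8} ≡ 16 (mod 17)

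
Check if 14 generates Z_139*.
14^{46} ≡ 1 mod 139 and 46 < 138, so ord_139(14) = 46 ≠ 138 and 14 is not a primitive root.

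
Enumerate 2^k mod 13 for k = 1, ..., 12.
2^1, 2^2, ..., 2^{12} mod 13: [2, 4, 8, 3, 6, 12, 11, 9, 5, 10, 7, 1]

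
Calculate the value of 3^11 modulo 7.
Using Fermat: 3^{6} ≡ 1 mod 7. 11 ≡ 5 mod 6. So 3^{11} ≡ 3^{5} ≡ 5 mod 7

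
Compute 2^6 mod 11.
By repeated squaring mod 11: 2^{1}≡2, 2^{2}≡4, 2^{4}≡5. Then 2^{6} = 2^{4+2} ≡ 5 × 4 ≡ 9 mod 11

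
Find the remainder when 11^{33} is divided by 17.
By Fermat: 11^{16} ≡ 1 mod 17. 33 = 2×16 + 1. So 11^{33} ≡ 11^{1} ≡ 11 mod 17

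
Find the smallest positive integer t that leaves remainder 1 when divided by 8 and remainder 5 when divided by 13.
M = 8 × 13 = 104. M₁ = 13, y₁ ≡ 5 mod 8. M₂ = 8, y₂ ≡ 5 mod 13. t = 1×13×5 + 5×8×5 ≡ 57 mod 104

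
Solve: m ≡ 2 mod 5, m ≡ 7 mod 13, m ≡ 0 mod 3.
M = 5 × 13 × 3 = 195. M₁ = 39, y₁ ≡ 4 mod 5. M₂ = 15, y₂ ≡ 7 mod 13. M₃ = 65, y₃ ≡ 2 mod 3. m = 2×39×4 + 7×15×7 + 0×65×2 ≡ 72 mod 195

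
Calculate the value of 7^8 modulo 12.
By repeated squaring (mod 12): 7^{1}≡7, 7^{2}≡1, 7^{4}≡1, 7^{8}≡1. So 7^{8} ≡ 1 (mod 12)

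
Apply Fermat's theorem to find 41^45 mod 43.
By Fermat: 41^{42} ≡ 1 mod 43. So 41^{45} = 41^{42} · 41^{3} ≡ 41^{3} ≡ 35 mod 43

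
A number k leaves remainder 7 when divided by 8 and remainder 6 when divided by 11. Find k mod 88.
M = 8 × 11 = 88. M₁ = 11, y₁ ≡ 3 mod 8. M₂ = 8, y₂ ≡ 7 mod 11. k = 7×11×3 + 6×8×7 ≡ 39 mod 88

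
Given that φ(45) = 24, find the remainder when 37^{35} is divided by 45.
By Euler: 37^{24} ≡ 1 (mod 45) since gcd(37, 45) = 1. 35 = 1×24 + 11. So 37^{35} ≡ 37^{11} ≡ 28 (mod 45)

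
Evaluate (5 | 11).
(5/11) = 5^{5} mod 11 = 1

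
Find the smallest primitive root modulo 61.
g = 2. For each prime q|60: 2^{30}≡60, 2^{20}≡47, 2^{12}≡9, none ≡ 1, so ord_61(2) = 60 and 2 is a primitive root.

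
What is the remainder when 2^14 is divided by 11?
Using Fermat: 2^{10} ≡ 1 (mod 11). 14 ≡ 4 (mod 10). So 2^{14} ≡ 2^{4} ≡ 5 (mod 11)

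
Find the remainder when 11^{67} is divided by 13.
By Fermat: 11^{12} ≡ 1 (mod 13). 67 = 5×12 + 7. So 11^{67} ≡ 11^{7} ≡ 2 (mod 13)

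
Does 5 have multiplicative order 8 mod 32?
Powers of 5 mod 32: 5^1≡5, 5^2≡25, 5^3≡29, 5^4≡17, 5^5≡21, 5^6≡9, 5^7≡13, 5^8≡1. First k with 5^k≡1 is k=8. Yes, ord_32(5) = 8.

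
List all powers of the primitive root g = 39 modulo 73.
39^1, 39^2, ..., 39^{72} mod 73: [39, 61, 43, 71, 68, 24, 60, 4, 10, 25, 26, 65, 53, 23, 21, 16, 40, 27, 31, 41, 66, 19, 11, 64, 14, 35, 51, 18, 45, 3, 44, 37, 56, 67, 58, 72, 34, 12, 30, 2, 5, 49, 13, 69, 63, 48, 47, 8, 20, 50, 52, 57, 33, 46, 42, 32, 7, 54, 62, 9, 59, 38, 22, 55, 28, 70, 29, 36, 17, 6, 15, 1]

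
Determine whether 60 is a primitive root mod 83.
ord_83(60) divides 82. For each prime q|82: 60^{41}≡82, 60^{2}≡31, none ≡ 1. So 60 has order 82 and is a primitive root mod 83.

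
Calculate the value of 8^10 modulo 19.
By repeated squaring mod 19: 8^{1}≡8, 8^{2}≡7, 8^{4}≡11, 8^{8}≡7. Then 8^{10} = 8^{8+2} ≡ 7 × 7 ≡ 11 mod 19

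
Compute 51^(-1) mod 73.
Since 73 is prime, by Fermat 51^(-1) ≡ 51^{71} ≡ 63 mod 73. Verify: 51 × 63 = 3213 ≡ 1 mod 73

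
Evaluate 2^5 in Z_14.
By repeated squaring (mod 14): 2^{1}≡2, 2^{2}≡4, 2^{4}≡2. Then 2^{5} = 2^{4+1} ≡ 2 × 2 ≡ 4 (mod 14)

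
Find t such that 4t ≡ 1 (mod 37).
Since 37 is prime, by Fermat 4^(-1) ≡ 4^{35} ≡ 28 (mod 37). Verify: 4 × 28 = 112 ≡ 1 (mod 37)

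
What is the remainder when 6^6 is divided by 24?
By repeated squaring mod 24: 6^{1}≡6, 6^{2}≡12, 6^{4}≡0. Then 6^{6} = 6^{4+2} ≡ 0 × 12 ≡ 0 mod 24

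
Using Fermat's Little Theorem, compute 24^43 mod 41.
By Fermat: 24^{40} ≡ 1 mod 41. So 24^{43} = 24^{40} · 24^{3} ≡ 24^{3} ≡ 7 mod 41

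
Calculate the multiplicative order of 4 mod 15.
Powers of 4 mod 15: 4^1≡4, 4^2≡1. ord_15(4) = 2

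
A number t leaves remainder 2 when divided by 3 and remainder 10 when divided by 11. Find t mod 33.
M = 3 × 11 = 33. M₁ = 11, y₁ ≡ 2 mod 3. M₂ = 3, y₂ ≡ 4 mod 11. t = 2×11×2 + 10×3×4 ≡ 32 mod 33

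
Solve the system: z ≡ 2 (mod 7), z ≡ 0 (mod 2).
M = 7 × 2 = 14. M₁ = 2, y₁ ≡ 4 (mod 7). M₂ = 7, y₂ ≡ 1 (mod 2). z = 2×2×4 + 0×7×1 ≡ 2 (mod 14)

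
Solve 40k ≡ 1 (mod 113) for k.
Since 113 is prime, by Fermat 40^(-1) ≡ 40^{111} ≡ 65 (mod 113). Verify: 40 × 65 = 2600 ≡ 1 (mod 113)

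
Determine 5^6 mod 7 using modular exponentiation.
Using Fermat: 5^{6} ≡ 1 (mod 7). 6 ≡ 0 (mod 6). So 5^{6} ≡ 5^{0} ≡ 1 (mod 7)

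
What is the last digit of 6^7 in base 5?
Using Fermat: 6^{4} ≡ 1 mod 5. 7 ≡ 3 mod 4. So 6^{7} ≡ 6^{3} ≡ 1 mod 5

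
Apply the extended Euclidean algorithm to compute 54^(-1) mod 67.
Extended GCD: 54(-31) + 67(25) = 1. So 54^(-1) ≡ -31 ≡ 36 mod 67. Verify: 54 × 36 = 1944 ≡ 1 mod 67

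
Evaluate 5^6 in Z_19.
By repeated squaring mod 19: 5^{1}≡5, 5^{2}≡6, 5^{4}≡17. Then 5^{6} = 5^{4+2} ≡ 17 × 6 ≡ 7 mod 19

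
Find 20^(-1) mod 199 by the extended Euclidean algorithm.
Extended GCD: 20(10) + 199(-1) = 1. So 20^(-1) ≡ 10 mod 199. Verify: 20 × 10 = 200 ≡ 1 mod 199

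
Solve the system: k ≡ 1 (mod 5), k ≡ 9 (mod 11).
M = 5 × 11 = 55. M₁ = 11, y₁ ≡ 1 (mod 5). M₂ = 5, y₂ ≡ 9 (mod 11). k = 1×11×1 + 9×5×9 ≡ 31 (mod 55)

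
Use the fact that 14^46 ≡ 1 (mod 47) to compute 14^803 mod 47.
By Fermat: 14^{46} ≡ 1 (mod 47). 803 ≡ 21 (mod 46). So 14^{803} ≡ 14^{21} ≡ 6 (mod 47)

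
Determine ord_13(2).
Powers of 2 mod 13: 2^1≡2, 2^2≡4, 2^3≡8, 2^4≡3, 2^5≡6, 2^6≡12, 2^7≡11, 2^8≡9, 2^9≡5, 2^10≡10, 2^11≡7, 2^12≡1. ord_13(2) = 12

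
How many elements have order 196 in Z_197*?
There are φ(197-1) = φ(196) = 84 primitive roots modulo 197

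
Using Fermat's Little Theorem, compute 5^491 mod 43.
By Fermat: 5^{42} ≡ 1 (mod 43). 491 ≡ 29 (mod 42). So 5^{491} ≡ 5^{29} ≡ 30 (mod 43)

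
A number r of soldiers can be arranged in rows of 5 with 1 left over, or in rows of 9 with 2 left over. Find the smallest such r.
M = 5 × 9 = 45. M₁ = 9, y₁ ≡ 4 mod 5. M₂ = 5, y₂ ≡ 2 mod 9. r = 1×9×4 + 2×5×2 ≡ 11 mod 45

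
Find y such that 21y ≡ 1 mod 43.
Since 43 is prime, by Fermat 21^(-1) ≡ 21^{41} ≡ 41 mod 43. Verify: 21 × 41 = 861 ≡ 1 mod 43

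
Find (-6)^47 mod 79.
By repeated squaring mod 79: (-6)^{1}≡73, (-6)^{2}≡36, (-6)^{4}≡32, (-6)^{8}≡76, (-6)^{16}≡9, (-6)^{32}≡2. Then (-6)^{47} = (-6)^{32+8+4+2+1} ≡ 2 × 76 × 32 × 36 × 73 ≡ 76 mod 79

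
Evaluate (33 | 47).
(33/47) = 33^{23} mod 47 = -1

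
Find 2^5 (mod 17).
By repeated squaring (mod 17): 2^{1}≡2, 2^{2}≡4, 2^{4}≡16. Then 2^{5} = 2^{4+1} ≡ 16 × 2 ≡ 15 (mod 17)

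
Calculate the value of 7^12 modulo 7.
By repeated squaring (mod 7): 7^{1}≡0, 7^{2}≡0, 7^{4}≡0, 7^{8}≡0. Then 7^{12} = 7^{8+4} ≡ 0 × 0 ≡ 0 (mod 7)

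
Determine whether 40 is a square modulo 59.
By Euler's criterion: 40^{29} ≡ 58 mod 59. Since this equals -1 (≡ 58), 40 is not a QR.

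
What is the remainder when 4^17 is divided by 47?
By repeated squaring (mod 47): 4^{1}≡4, 4^{2}≡16, 4^{4}≡21, 4^{8}≡18, 4^{16}≡42. Then 4^{17} = 4^{16+1} ≡ 42 × 4 ≡ 27 (mod 47)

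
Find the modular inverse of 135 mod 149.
Since 149 is prime, by Fermat 135^(-1) ≡ 135^{147} ≡ 117 mod 149. Verify: 135 × 117 = 15795 ≡ 1 mod 149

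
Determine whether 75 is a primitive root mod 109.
75^{9} ≡ 1 (mod 109) and 9 < 108, so ord_109(75) = 9 ≠ 108 and 75 is not a primitive root.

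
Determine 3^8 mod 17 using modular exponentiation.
By repeated squaring (mod 17): 3^{1}≡3, 3^{2}≡9, 3^{4}≡13, 3^{8}≡16. So 3^{8} ≡ 16 (mod 17)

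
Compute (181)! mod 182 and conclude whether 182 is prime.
(181)! mod 182 = 0. Since 0 ≢ -1 (mod 182), 182 is not prime.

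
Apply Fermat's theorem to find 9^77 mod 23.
By Fermat: 9^{22} ≡ 1 mod 23. 77 = 3×22 + 11. So 9^{77} ≡ 9^{11} ≡ 1 mod 23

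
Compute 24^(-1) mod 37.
Since 37 is prime, by Fermat 24^(-1) ≡ 24^{35} ≡ 17 mod 37. Verify: 24 × 17 = 408 ≡ 1 mod 37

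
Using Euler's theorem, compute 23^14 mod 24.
By Euler: 23^{8} ≡ 1 mod 24 since gcd(23, 24) = 1. 14 = 1×8 + 6. So 23^{14} ≡ 23^{6} ≡ 1 mod 24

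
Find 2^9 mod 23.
By repeated squaring mod 23: 2^{1}≡2, 2^{2}≡4, 2^{4}≡16, 2^{8}≡3. Then 2^{9} = 2^{8+1} ≡ 3 × 2 ≡ 6 mod 23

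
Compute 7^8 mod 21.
By repeated squaring mod 21: 7^{1}≡7, 7^{2}≡7, 7^{4}≡7, 7^{8}≡7. So 7^{8} ≡ 7 mod 21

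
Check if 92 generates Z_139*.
ord_139(92) divides 138. For each prime q|138: 92^{69}≡138, 92^{46}≡42, 92^{6}≡100, none ≡ 1. So 92 has order 138 and is a primitive root mod 139.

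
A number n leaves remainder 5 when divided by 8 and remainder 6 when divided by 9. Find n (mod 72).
M = 8 × 9 = 72. M₁ = 9, y₁ ≡ 1 (mod 8). M₂ = 8, y₂ ≡ 8 (mod 9). n = 5×9×1 + 6×8×8 ≡ 69 (mod 72)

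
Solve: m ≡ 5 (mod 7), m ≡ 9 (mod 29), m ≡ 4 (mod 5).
M = 7 × 29 × 5 = 1015. M₁ = 145, y₁ ≡ 3 (mod 7). M₂ = 35, y₂ ≡ 5 (mod 29). M₃ = 203, y₃ ≡ 2 (mod 5). m = 5×145×3 + 9×35×5 + 4×203×2 ≡ 299 (mod 1015)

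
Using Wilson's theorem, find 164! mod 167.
(166)! = (164)! × (165) × (166) ≡ -1 mod 167. So (164)! ≡ -1 × [(166)(165)]^(-1) ≡ 83 mod 167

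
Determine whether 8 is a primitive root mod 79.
8^{13} ≡ 1 (mod 79) and 13 < 78, so ord_79(8) = 13 ≠ 78 and 8 is not a primitive root.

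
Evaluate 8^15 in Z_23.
By repeated squaring mod 23: 8^{1}≡8, 8^{2}≡18, 8^{4}≡2, 8^{8}≡4. Then 8^{15} = 8^{8+4+2+1} ≡ 4 × 2 × 18 × 8 ≡ 2 mod 23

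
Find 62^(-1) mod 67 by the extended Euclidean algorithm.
Extended GCD: 62(-27) + 67(25) = 1. So 62^(-1) ≡ -27 ≡ 40 mod 67. Verify: 62 × 40 = 2480 ≡ 1 mod 67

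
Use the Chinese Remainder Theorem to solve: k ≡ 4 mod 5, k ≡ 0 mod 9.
M = 5 × 9 = 45. M₁ = 9, y₁ ≡ 4 mod 5. M₂ = 5, y₂ ≡ 2 mod 9. k = 4×9×4 + 0×5×2 ≡ 9 mod 45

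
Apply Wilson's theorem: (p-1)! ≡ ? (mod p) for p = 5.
By Wilson's theorem, (4)! ≡ -1 ≡ 4 mod 5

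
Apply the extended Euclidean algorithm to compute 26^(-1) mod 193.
Extended GCD: 26(52) + 193(-7) = 1. So 26^(-1) ≡ 52 (mod 193). Verify: 26 × 52 = 1352 ≡ 1 (mod 193)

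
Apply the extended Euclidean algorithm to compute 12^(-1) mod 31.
Extended GCD: 12(13) + 31(-5) = 1. So 12^(-1) ≡ 13 mod 31. Verify: 12 × 13 = 156 ≡ 1 mod 31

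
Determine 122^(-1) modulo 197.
Since 197 is prime, by Fermat 122^(-1) ≡ 122^{195} ≡ 21 mod 197. Verify: 122 × 21 = 2562 ≡ 1 mod 197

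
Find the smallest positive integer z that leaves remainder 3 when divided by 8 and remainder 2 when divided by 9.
M = 8 × 9 = 72. M₁ = 9, y₁ ≡ 1 (mod 8). M₂ = 8, y₂ ≡ 8 (mod 9). z = 3×9×1 + 2×8×8 ≡ 11 (mod 72)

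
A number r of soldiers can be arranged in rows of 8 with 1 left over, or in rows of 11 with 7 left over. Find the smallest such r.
M = 8 × 11 = 88. M₁ = 11, y₁ ≡ 3 (mod 8). M₂ = 8, y₂ ≡ 7 (mod 11). r = 1×11×3 + 7×8×7 ≡ 73 (mod 88)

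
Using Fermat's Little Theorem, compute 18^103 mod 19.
By Fermat: 18^{18} ≡ 1 mod 19. 103 = 5×18 + 13. So 18^{103} ≡ 18^{13} ≡ 18 mod 19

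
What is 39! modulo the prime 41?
(40)! = (39)! × (40) ≡ -1 mod 41. So (39)! ≡ -1 × (40)^(-1) ≡ (-1)×(-1) = 1 mod 41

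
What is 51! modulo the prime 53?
(52)! = (51)! × (52) ≡ -1 mod 53. So (51)! ≡ -1 × (52)^(-1) ≡ (-1)×(-1) = 1 mod 53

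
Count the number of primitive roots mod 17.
A prime p has φ(p-1) primitive roots; here φ(16) = 8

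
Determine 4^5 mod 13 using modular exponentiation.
By repeated squaring mod 13: 4^{1}≡4, 4^{2}≡3, 4^{4}≡9. Then 4^{5} = 4^{4+1} ≡ 9 × 4 ≡ 10 mod 13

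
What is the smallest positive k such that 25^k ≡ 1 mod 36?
Powers of 25 mod 36: 25^1≡25, 25^2≡13, 25^3≡1. Order = 3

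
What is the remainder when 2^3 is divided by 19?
2^{3} = 8 ≡ 8 mod 19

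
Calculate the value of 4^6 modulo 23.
By repeated squaring mod 23: 4^{1}≡4, 4^{2}≡16, 4^{4}≡3. Then 4^{6} = 4^{4+2} ≡ 3 × 16 ≡ 2 mod 23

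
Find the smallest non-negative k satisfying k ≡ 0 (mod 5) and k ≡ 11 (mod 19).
M = 5 × 19 = 95. M₁ = 19, y₁ ≡ 4 (mod 5). M₂ = 5, y₂ ≡ 4 (mod 19). k = 0×19×4 + 11×5×4 ≡ 30 (mod 95)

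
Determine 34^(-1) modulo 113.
Since 113 is prime, by Fermat 34^(-1) ≡ 34^{111} ≡ 10 mod 113. Verify: 34 × 10 = 340 ≡ 1 mod 113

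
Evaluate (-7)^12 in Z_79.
By repeated squaring (mod 79): (-7)^{1}≡72, (-7)^{2}≡49, (-7)^{4}≡31, (-7)^{8}≡13. Then (-7)^{12} = (-7)^{8+4} ≡ 13 × 31 ≡ 8 (mod 79)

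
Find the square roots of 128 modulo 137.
The square roots of 128 mod 137 are 111 and 26. Verify: 111² = 12321 ≡ 128 mod 137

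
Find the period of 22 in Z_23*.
Powers of 22 mod 23: 22^1≡22, 22^2≡1. Order = 2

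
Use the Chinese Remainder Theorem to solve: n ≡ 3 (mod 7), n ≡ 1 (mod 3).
M = 7 × 3 = 21. M₁ = 3, y₁ ≡ 5 (mod 7). M₂ = 7, y₂ ≡ 1 (mod 3). n = 3×3×5 + 1×7×1 ≡ 10 (mod 21)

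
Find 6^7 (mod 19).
By repeated squaring (mod 19): 6^{1}≡6, 6^{2}≡17, 6^{4}≡4. Then 6^{7} = 6^{4+2+1} ≡ 4 × 17 × 6 ≡ 9 (mod 19)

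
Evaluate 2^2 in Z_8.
2^{2} = 4 ≡ 4 mod 8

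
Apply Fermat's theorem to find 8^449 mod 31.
By Fermat: 8^{30} ≡ 1 mod 31. 449 ≡ 29 mod 30. So 8^{449} ≡ 8^{29} ≡ 4 mod 31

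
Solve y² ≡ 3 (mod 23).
The square roots of 3 mod 23 are 16 and 7. Verify: 16² = 256 ≡ 3 (mod 23)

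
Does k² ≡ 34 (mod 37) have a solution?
By Euler's criterion: 34^{18} ≡ 1 (mod 37). Since this equals 1, 34 is a QR.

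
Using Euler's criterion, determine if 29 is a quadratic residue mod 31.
By Euler's criterion: 29^{15} ≡ 30 (mod 31). Since this equals -1 (≡ 30), 29 is not a QR.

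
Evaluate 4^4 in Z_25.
4^{4} = 256 ≡ 6 (mod 25)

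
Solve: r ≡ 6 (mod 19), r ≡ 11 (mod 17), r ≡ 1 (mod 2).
M = 19 × 17 × 2 = 646. M₁ = 34, y₁ ≡ 14 (mod 19). M₂ = 38, y₂ ≡ 13 (mod 17). M₃ = 323, y₃ ≡ 1 (mod 2). r = 6×34×14 + 11×38×13 + 1×323×1 ≡ 215 (mod 646)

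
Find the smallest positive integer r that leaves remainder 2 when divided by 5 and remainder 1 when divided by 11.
M = 5 × 11 = 55. M₁ = 11, y₁ ≡ 1 (mod 5). M₂ = 5, y₂ ≡ 9 (mod 11). r = 2×11×1 + 1×5×9 ≡ 12 (mod 55)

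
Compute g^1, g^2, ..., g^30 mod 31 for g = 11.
11^1, 11^2, ..., 11^{30} mod 31: [11, 28, 29, 9, 6, 4, 13, 19, 23, 5, 24, 16, 21, 14, 30, 20, 3, 2, 22, 25, 27, 18, 12, 8, 26, 7, 15, 10, 17, 1]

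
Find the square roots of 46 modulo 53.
The square roots of 46 mod 53 are 24 and 29. Verify: 24² = 576 ≡ 46 mod 53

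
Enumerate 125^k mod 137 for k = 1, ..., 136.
125^1, 125^2, ..., 125^{136} mod 137: [125, 7, 53, 49, 97, 69, 131, 72, 95, 93, 117, 103, 134, 36, 116, 115, 127, 120, 67, 18, 58, 126, 132, 60, 102, 9, 29, 63, 66, 30, 51, 73, 83, 100, 33, 15, 94, 105, 110, 50, 85, 76, 47, 121, 55, 25, 111, 38, 92, 129, 96, 81, 124, 19, 46, 133, 48, 109, 62, 78, 23, 135, 24, 123, 31, 39, 80, 136, 12, 130, 84, 88, 40, 68, 6, 65, 42, 44, 20, 34, 3, 101, 21, 22, 10, 17, 70, 119, 79, 11, 5, 77, 35, 128, 108, 74, 71, 107, 86, 64, 54, 37, 104, 122, 43, 32, 27, 87, 52, 61, 90, 16, 82, 112, 26, 99, 45, 8, 41, 56, 13, 118, 91, 4, 89, 28, 75, 59, 114, 2, 113, 14, 106, 98, 57, 1]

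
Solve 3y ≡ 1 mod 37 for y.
Since 37 is prime, by Fermat 3^(-1) ≡ 3^{35} ≡ 25 mod 37. Verify: 3 × 25 = 75 ≡ 1 mod 37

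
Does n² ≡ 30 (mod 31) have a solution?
By Euler's criterion: 30^{15} ≡ 30 (mod 31). Since this equals -1 (≡ 30), 30 is not a QR.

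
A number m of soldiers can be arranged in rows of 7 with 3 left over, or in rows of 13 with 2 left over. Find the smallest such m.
M = 7 × 13 = 91. M₁ = 13, y₁ ≡ 6 mod 7. M₂ = 7, y₂ ≡ 2 mod 13. m = 3×13×6 + 2×7×2 ≡ 80 mod 91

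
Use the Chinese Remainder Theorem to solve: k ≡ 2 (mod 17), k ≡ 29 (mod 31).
M = 17 × 31 = 527. M₁ = 31, y₁ ≡ 11 (mod 17). M₂ = 17, y₂ ≡ 11 (mod 31). k = 2×31×11 + 29×17×11 ≡ 308 (mod 527)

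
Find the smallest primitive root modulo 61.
g = 2. Powers: [2, 4, 8, 16, 32, 3, 6, 12, 24, 48, ...] generates all 60 non-zero residues.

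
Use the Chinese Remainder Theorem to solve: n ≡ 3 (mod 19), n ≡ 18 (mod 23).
M = 19 × 23 = 437. M₁ = 23, y₁ ≡ 5 (mod 19). M₂ = 19, y₂ ≡ 17 (mod 23). n = 3×23×5 + 18×19×17 ≡ 41 (mod 437)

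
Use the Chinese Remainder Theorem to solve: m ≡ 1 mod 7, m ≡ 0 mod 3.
M = 7 × 3 = 21. M₁ = 3, y₁ ≡ 5 mod 7. M₂ = 7, y₂ ≡ 1 mod 3. m = 1×3×5 + 0×7×1 ≡ 15 mod 21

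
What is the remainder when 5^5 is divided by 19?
By repeated squaring mod 19: 5^{1}≡5, 5^{2}≡6, 5^{4}≡17. Then 5^{5} = 5^{4+1} ≡ 17 × 5 ≡ 9 mod 19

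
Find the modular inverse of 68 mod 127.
Since 127 is prime, by Fermat 68^(-1) ≡ 68^{125} ≡ 99 (mod 127). Verify: 68 × 99 = 6732 ≡ 1 (mod 127)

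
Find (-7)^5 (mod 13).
By repeated squaring (mod 13): (-7)^{1}≡6, (-7)^{2}≡10, (-7)^{4}≡9. Then (-7)^{5} = (-7)^{4+1} ≡ 9 × 6 ≡ 2 (mod 13)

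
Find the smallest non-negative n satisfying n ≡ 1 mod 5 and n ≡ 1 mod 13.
M = 5 × 13 = 65. M₁ = 13, y₁ ≡ 2 mod 5. M₂ = 5, y₂ ≡ 8 mod 13. n = 1×13×2 + 1×5×8 ≡ 1 mod 65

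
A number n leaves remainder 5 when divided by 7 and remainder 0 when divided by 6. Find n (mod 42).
M = 7 × 6 = 42. M₁ = 6, y₁ ≡ 6 (mod 7). M₂ = 7, y₂ ≡ 1 (mod 6). n = 5×6×6 + 0×7×1 ≡ 12 (mod 42)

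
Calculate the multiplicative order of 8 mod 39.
Powers of 8 mod 39: 8^1≡8, 8^2≡25, 8^3≡5, 8^4≡1. Order = 4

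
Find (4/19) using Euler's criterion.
(4/19) = 4^{9} mod 19 = 1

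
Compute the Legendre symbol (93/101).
(93/101) = 93^{50} mod 101 = -1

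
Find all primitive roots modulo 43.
There are φ(42) = 12 primitive roots mod 43: {3, 5, 12, 18, 19, 20, 26, 28, 29, 30, 33, 34}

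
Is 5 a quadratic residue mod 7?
By Euler's criterion: 5^{3} ≡ 6 mod 7. Since this equals -1 (≡ 6), 5 is not a QR.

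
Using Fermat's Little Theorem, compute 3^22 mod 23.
By Fermat's Little Theorem, 3^{22} ≡ 1 mod 23 since 23 is prime and gcd(3, 23) = 1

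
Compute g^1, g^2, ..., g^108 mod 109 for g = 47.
47^1, 47^2, ..., 47^{108} mod 109: [47, 29, 55, 78, 69, 82, 39, 89, 41, 74, 99, 75, 37, 104, 92, 73, 52, 46, 91, 26, 23, 100, 13, 66, 50, 61, 33, 25, 85, 71, 67, 97, 90, 88, 103, 45, 44, 106, 77, 22, 53, 93, 11, 81, 101, 60, 95, 105, 30, 102, 107, 15, 51, 108, 62, 80, 54, 31, 40, 27, 70, 20, 68, 35, 10, 34, 72, 5, 17, 36, 57, 63, 18, 83, 86, 9, 96, 43, 59, 48, 76, 84, 24, 38, 42, 12, 19, 21, 6, 64, 65, 3, 32, 87, 56, 16, 98, 28, 8, 49, 14, 4, 79, 7, 2, 94, 58, 1]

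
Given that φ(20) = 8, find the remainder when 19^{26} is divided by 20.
By Euler: 19^{8} ≡ 1 mod 20 since gcd(19, 20) = 1. 26 = 3×8 + 2. So 19^{26} ≡ 19^{2} ≡ 1 mod 20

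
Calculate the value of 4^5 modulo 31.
By repeated squaring (mod 31): 4^{1}≡4, 4^{2}≡16, 4^{4}≡8. Then 4^{5} = 4^{4+1} ≡ 8 × 4 ≡ 1 (mod 31)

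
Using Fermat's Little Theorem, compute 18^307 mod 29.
By Fermat: 18^{28} ≡ 1 mod 29. 307 ≡ 27 mod 28. So 18^{307} ≡ 18^{27} ≡ 21 mod 29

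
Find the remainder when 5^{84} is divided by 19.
By Fermat: 5^{18} ≡ 1 mod 19. 84 = 4×18 + 12. So 5^{84} ≡ 5^{12} ≡ 11 mod 19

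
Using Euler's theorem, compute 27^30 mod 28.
By Euler: 27^{12} ≡ 1 mod 28 since gcd(27, 28) = 1. 30 = 2×12 + 6. So 27^{30} ≡ 27^{6} ≡ 1 mod 28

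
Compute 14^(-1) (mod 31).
Since 31 is prime, by Fermat 14^(-1) ≡ 14^{29} ≡ 20 (mod 31). Verify: 14 × 20 = 280 ≡ 1 (mod 31)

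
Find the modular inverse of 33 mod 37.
Since 37 is prime, by Fermat 33^(-1) ≡ 33^{35} ≡ 9 (mod 37). Verify: 33 × 9 = 297 ≡ 1 (mod 37)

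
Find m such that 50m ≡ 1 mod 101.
Since 101 is prime, by Fermat 50^(-1) ≡ 50^{99} ≡ 99 mod 101. Verify: 50 × 99 = 4950 ≡ 1 mod 101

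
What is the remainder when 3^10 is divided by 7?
Using Fermat: 3^{6} ≡ 1 (mod 7). 10 ≡ 4 (mod 6). So 3^{10} ≡ 3^{4} ≡ 4 (mod 7)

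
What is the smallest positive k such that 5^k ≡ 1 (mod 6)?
Powers of 5 mod 6: 5^1≡5, 5^2≡1. So the order of 5 is 2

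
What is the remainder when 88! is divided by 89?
By Wilson's theorem, (88)! ≡ -1 ≡ 88 (mod 89)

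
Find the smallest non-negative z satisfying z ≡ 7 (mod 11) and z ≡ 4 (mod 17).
M = 11 × 17 = 187. M₁ = 17, y₁ ≡ 2 (mod 11). M₂ = 11, y₂ ≡ 14 (mod 17). z = 7×17×2 + 4×11×14 ≡ 106 (mod 187)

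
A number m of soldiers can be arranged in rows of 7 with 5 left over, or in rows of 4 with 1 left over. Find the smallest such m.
M = 7 × 4 = 28. M₁ = 4, y₁ ≡ 2 (mod 7). M₂ = 7, y₂ ≡ 3 (mod 4). m = 5×4×2 + 1×7×3 ≡ 5 (mod 28)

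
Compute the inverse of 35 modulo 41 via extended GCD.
Extended GCD: 35(-7) + 41(6) = 1. So 35^(-1) ≡ -7 ≡ 34 (mod 41). Verify: 35 × 34 = 1190 ≡ 1 (mod 41)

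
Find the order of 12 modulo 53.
Powers of 12 mod 53: 12^1≡12, 12^2≡38, 12^3≡32, 12^4≡13, 12^5≡50, 12^6≡17, 12^7≡45, 12^8≡10, 12^9≡14, 12^10≡9, 12^11≡2, 12^12≡24, 12^13≡23, 12^14≡11, 12^15≡26, 12^16≡47, 12^17≡34, 12^18≡37, 12^19≡20, 12^20≡28, 12^21≡18, 12^22≡4, 12^23≡48, 12^24≡46, 12^25≡22, 12^26≡52, 12^27≡41, 12^28≡15, 12^29≡21, 12^30≡40, 12^31≡3, 12^32≡36, 12^33≡8, 12^34≡43, 12^35≡39, 12^36≡44, 12^37≡51, 12^38≡29, 12^39≡30, 12^40≡42, 12^41≡27, 12^42≡6, 12^43≡19, 12^44≡16, 12^45≡33, 12^46≡25, 12^47≡35, 12^48≡49, 12^49≡5, 12^50≡7, 12^51≡31, 12^52≡1. Order = 52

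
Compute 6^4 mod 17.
6^{4} = 1296 ≡ 4 (mod 17)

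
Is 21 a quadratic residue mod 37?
By Euler's criterion: 21^{18} ≡ 1 mod 37. Since this equals 1, 21 is a QR.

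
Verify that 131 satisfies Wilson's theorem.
(130)! mod 131 = 130. Since this equals -1 (mod 131), Wilson confirms 131 is prime.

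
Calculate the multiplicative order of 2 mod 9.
Powers of 2 mod 9: 2^1≡2, 2^2≡4, 2^3≡8, 2^4≡7, 2^5≡5, 2^6≡1. So the order of 2 is 6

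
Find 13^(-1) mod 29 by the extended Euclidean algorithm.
Extended GCD: 13(9) + 29(-4) = 1. So 13^(-1) ≡ 9 mod 29. Verify: 13 × 9 = 117 ≡ 1 mod 29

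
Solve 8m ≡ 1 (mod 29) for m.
Since 29 is prime, by Fermat 8^(-1) ≡ 8^{27} ≡ 11 (mod 29). Verify: 8 × 11 = 88 ≡ 1 (mod 29)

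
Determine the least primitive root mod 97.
g = 5. Powers: [5, 25, 28, 43, 21, 8, 40, 6, 30, 53, ...] generates all 96 non-zero residues.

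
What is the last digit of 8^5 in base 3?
Using Fermat: 8^{2} ≡ 1 (mod 3). 5 ≡ 1 (mod 2). So 8^{5} ≡ 8^{1} ≡ 2 (mod 3)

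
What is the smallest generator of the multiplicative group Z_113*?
g = 3. For each prime q|112: 3^{56}≡112, 3^{16}≡49, none ≡ 1, so ord_113(3) = 112 and 3 is a primitive root.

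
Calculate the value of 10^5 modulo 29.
By repeated squaring mod 29: 10^{1}≡10, 10^{2}≡13, 10^{4}≡24. Then 10^{5} = 10^{4+1} ≡ 24 × 10 ≡ 8 mod 29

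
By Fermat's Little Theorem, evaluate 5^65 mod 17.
By Fermat: 5^{16} ≡ 1 (mod 17). 65 = 4×16 + 1. So 5^{65} ≡ 5^{1} ≡ 5 (mod 17)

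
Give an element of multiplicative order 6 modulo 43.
7 has order 6 mod 43 since 7^{6} ≡ 1 mod 43 and no smaller power works.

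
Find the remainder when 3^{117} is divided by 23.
By Fermat: 3^{22} ≡ 1 mod 23. 117 = 5×22 + 7. So 3^{117} ≡ 3^{7} ≡ 2 mod 23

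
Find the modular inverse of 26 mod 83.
Since 83 is prime, by Fermat 26^(-1) ≡ 26^{81} ≡ 16 (mod 83). Verify: 26 × 16 = 416 ≡ 1 (mod 83)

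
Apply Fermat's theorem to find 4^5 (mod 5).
By Fermat: 4^{4} ≡ 1 (mod 5). So 4^{5} = 4^{4} · 4^{1} ≡ 4^{1} ≡ 4 (mod 5)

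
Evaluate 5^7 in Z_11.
By repeated squaring mod 11: 5^{1}≡5, 5^{2}≡3, 5^{4}≡9. Then 5^{7} = 5^{4+2+1} ≡ 9 × 3 × 5 ≡ 3 mod 11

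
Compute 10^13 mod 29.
By repeated squaring mod 29: 10^{1}≡10, 10^{2}≡13, 10^{4}≡24, 10^{8}≡25. Then 10^{13} = 10^{8+4+1} ≡ 25 × 24 × 10 ≡ 26 mod 29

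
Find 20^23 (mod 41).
By repeated squaring (mod 41): 20^{1}≡20, 20^{2}≡31, 20^{4}≡18, 20^{8}≡37, 20^{16}≡16. Then 20^{23} = 20^{16+4+2+1} ≡ 16 × 18 × 31 × 20 ≡ 5 (mod 41)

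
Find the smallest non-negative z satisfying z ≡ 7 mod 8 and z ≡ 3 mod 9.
M = 8 × 9 = 72. M₁ = 9, y₁ ≡ 1 mod 8. M₂ = 8, y₂ ≡ 8 mod 9. z = 7×9×1 + 3×8×8 ≡ 39 mod 72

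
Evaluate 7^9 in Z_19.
By repeated squaring mod 19: 7^{1}≡7, 7^{2}≡11, 7^{4}≡7, 7^{8}≡11. Then 7^{9} = 7^{8+1} ≡ 11 × 7 ≡ 1 mod 19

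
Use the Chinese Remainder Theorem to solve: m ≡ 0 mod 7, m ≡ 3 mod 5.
M = 7 × 5 = 35. M₁ = 5, y₁ ≡ 3 mod 7. M₂ = 7, y₂ ≡ 3 mod 5. m = 0×5×3 + 3×7×3 ≡ 28 mod 35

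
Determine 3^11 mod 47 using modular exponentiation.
By repeated squaring mod 47: 3^{1}≡3, 3^{2}≡9, 3^{4}≡34, 3^{8}≡28. Then 3^{11} = 3^{8+2+1} ≡ 28 × 9 × 3 ≡ 4 mod 47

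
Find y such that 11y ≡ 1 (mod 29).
Since 29 is prime, by Fermat 11^(-1) ≡ 11^{27} ≡ 8 (mod 29). Verify: 11 × 8 = 88 ≡ 1 (mod 29)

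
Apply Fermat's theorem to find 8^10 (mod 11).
By Fermat's Little Theorem, 8^{10} ≡ 1 (mod 11) since 11 is prime and gcd(8, 11) = 1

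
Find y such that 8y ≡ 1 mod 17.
Since 17 is prime, by Fermat 8^(-1) ≡ 8^{15} ≡ 15 mod 17. Verify: 8 × 15 = 120 ≡ 1 mod 17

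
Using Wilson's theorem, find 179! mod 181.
(180)! = (179)! × (180) ≡ -1 (mod 181). So (179)! ≡ -1 × (180)^(-1) ≡ (-1)×(-1) = 1 (mod 181)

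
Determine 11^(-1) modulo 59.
Since 59 is prime, by Fermat 11^(-1) ≡ 11^{57} ≡ 43 mod 59. Verify: 11 × 43 = 473 ≡ 1 mod 59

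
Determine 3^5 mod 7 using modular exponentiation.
By repeated squaring mod 7: 3^{1}≡3, 3^{2}≡2, 3^{4}≡4. Then 3^{5} = 3^{4+1} ≡ 4 × 3 ≡ 5 mod 7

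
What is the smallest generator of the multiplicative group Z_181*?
g = 2. For each prime q|180: 2^{90}≡180, 2^{60}≡48, 2^{36}≡59, none ≡ 1, so ord_181(2) = 180 and 2 is a primitive root.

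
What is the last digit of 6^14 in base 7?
Using Fermat: 6^{6} ≡ 1 (mod 7). 14 ≡ 2 (mod 6). So 6^{14} ≡ 6^{2} ≡ 1 (mod 7)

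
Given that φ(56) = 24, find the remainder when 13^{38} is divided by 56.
By Euler: 13^{24} ≡ 1 (mod 56) since gcd(13, 56) = 1. 38 = 1×24 + 14. So 13^{38} ≡ 13^{14} ≡ 1 (mod 56)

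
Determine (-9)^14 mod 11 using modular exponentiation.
Using Fermat: (-9)^{10} ≡ 1 mod 11. 14 ≡ 4 mod 10. So (-9)^{14} ≡ (-9)^{4} ≡ 5 mod 11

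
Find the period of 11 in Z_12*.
Powers of 11 mod 12: 11^1≡11, 11^2≡1. ord_12(11) = 2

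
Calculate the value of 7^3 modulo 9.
7^{3} = 343 ≡ 1 (mod 9)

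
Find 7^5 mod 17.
By repeated squaring mod 17: 7^{1}≡7, 7^{2}≡15, 7^{4}≡4. Then 7^{5} = 7^{4+1} ≡ 4 × 7 ≡ 11 mod 17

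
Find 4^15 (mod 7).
Using Fermat: 4^{6} ≡ 1 (mod 7). 15 ≡ 3 (mod 6). So 4^{15} ≡ 4^{3} ≡ 1 (mod 7)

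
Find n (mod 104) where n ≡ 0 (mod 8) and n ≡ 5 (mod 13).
M = 8 × 13 = 104. M₁ = 13, y₁ ≡ 5 (mod 8). M₂ = 8, y₂ ≡ 5 (mod 13). n = 0×13×5 + 5×8×5 ≡ 96 (mod 104)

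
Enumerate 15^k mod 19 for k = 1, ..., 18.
15^1, 15^2, ..., 15^{18} mod 19: [15, 16, 12, 9, 2, 11, 13, 5, 18, 4, 3, 7, 10, 17, 8, 6, 14, 1]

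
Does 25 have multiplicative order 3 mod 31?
Powers of 25 mod 31: 25^1≡25, 25^2≡5, 25^3≡1. First k with 25^k≡1 is k=3. Yes, ord_31(25) = 3.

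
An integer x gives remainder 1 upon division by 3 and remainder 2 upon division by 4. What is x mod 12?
M = 3 × 4 = 12. M₁ = 4, y₁ ≡ 1 mod 3. M₂ = 3, y₂ ≡ 3 mod 4. x = 1×4×1 + 2×3×3 ≡ 10 mod 12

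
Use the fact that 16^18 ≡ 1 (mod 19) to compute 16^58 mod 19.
By Fermat: 16^{18} ≡ 1 (mod 19). 58 = 3×18 + 4. So 16^{58} ≡ 16^{4} ≡ 5 (mod 19)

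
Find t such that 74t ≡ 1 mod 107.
Since 107 is prime, by Fermat 74^(-1) ≡ 74^{105} ≡ 94 mod 107. Verify: 74 × 94 = 6956 ≡ 1 mod 107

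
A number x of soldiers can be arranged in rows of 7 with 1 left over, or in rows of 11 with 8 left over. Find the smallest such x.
M = 7 × 11 = 77. M₁ = 11, y₁ ≡ 2 mod 7. M₂ = 7, y₂ ≡ 8 mod 11. x = 1×11×2 + 8×7×8 ≡ 8 mod 77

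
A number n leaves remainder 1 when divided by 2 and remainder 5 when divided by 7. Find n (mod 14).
M = 2 × 7 = 14. M₁ = 7, y₁ ≡ 1 (mod 2). M₂ = 2, y₂ ≡ 4 (mod 7). n = 1×7×1 + 5×2×4 ≡ 5 (mod 14)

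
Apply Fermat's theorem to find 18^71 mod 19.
By Fermat: 18^{18} ≡ 1 mod 19. 71 = 3×18 + 17. So 18^{71} ≡ 18^{17} ≡ 18 mod 19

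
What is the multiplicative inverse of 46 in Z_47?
Since 47 is prime, by Fermat 46^(-1) ≡ 46^{45} ≡ 46 mod 47. Verify: 46 × 46 = 2116 ≡ 1 mod 47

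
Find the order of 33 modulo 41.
Powers of 33 mod 41: 33^1≡33, 33^2≡23, 33^3≡21, 33^4≡37, 33^5≡32, 33^6≡31, 33^7≡39, 33^8≡16, 33^9≡36, 33^10≡40, 33^11≡8, 33^12≡18, 33^13≡20, 33^14≡4, 33^15≡9, 33^16≡10, 33^17≡2, 33^18≡25, 33^19≡5, 33^20≡1. Order = 20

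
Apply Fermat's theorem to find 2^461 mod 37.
By Fermat: 2^{36} ≡ 1 mod 37. 461 ≡ 29 mod 36. So 2^{461} ≡ 2^{29} ≡ 24 mod 37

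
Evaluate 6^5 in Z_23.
By repeated squaring mod 23: 6^{1}≡6, 6^{2}≡13, 6^{4}≡8. Then 6^{5} = 6^{4+1} ≡ 8 × 6 ≡ 2 mod 23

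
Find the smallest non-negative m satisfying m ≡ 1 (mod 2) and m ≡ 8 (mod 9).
M = 2 × 9 = 18. M₁ = 9, y₁ ≡ 1 (mod 2). M₂ = 2, y₂ ≡ 5 (mod 9). m = 1×9×1 + 8×2×5 ≡ 17 (mod 18)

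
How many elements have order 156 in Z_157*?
There are φ(157-1) = φ(156) = 48 primitive roots modulo 157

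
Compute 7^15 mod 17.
By repeated squaring mod 17: 7^{1}≡7, 7^{2}≡15, 7^{4}≡4, 7^{8}≡16. Then 7^{15} = 7^{8+4+2+1} ≡ 16 × 4 × 15 × 7 ≡ 5 mod 17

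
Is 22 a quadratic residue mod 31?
By Euler's criterion: 22^{15} ≡ 30 mod 31. Since this equals -1 (≡ 30), 22 is not a QR.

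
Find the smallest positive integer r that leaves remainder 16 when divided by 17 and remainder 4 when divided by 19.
M = 17 × 19 = 323. M₁ = 19, y₁ ≡ 9 mod 17. M₂ = 17, y₂ ≡ 9 mod 19. r = 16×19×9 + 4×17×9 ≡ 118 mod 323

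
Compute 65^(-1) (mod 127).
Since 127 is prime, by Fermat 65^(-1) ≡ 65^{125} ≡ 43 (mod 127). Verify: 65 × 43 = 2795 ≡ 1 (mod 127)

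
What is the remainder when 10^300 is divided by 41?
Using Fermat: 10^{40} ≡ 1 (mod 41). 300 ≡ 20 (mod 40). So 10^{300} ≡ 10^{20} ≡ 1 (mod 41)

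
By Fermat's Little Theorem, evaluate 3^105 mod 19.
By Fermat: 3^{18} ≡ 1 mod 19. 105 = 5×18 + 15. So 3^{105} ≡ 3^{15} ≡ 12 mod 19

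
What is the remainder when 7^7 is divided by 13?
By repeated squaring (mod 13): 7^{1}≡7, 7^{2}≡10, 7^{4}≡9. Then 7^{7} = 7^{4+2+1} ≡ 9 × 10 × 7 ≡ 6 (mod 13)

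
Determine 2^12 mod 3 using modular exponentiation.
Using Fermat: 2^{2} ≡ 1 mod 3. 12 ≡ 0 mod 2. So 2^{12} ≡ 2^{0} ≡ 1 mod 3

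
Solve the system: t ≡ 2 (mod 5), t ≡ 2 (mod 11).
M = 5 × 11 = 55. M₁ = 11, y₁ ≡ 1 (mod 5). M₂ = 5, y₂ ≡ 9 (mod 11). t = 2×11×1 + 2×5×9 ≡ 2 (mod 55)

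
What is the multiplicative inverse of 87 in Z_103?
Since 103 is prime, by Fermat 87^(-1) ≡ 87^{101} ≡ 45 (mod 103). Verify: 87 × 45 = 3915 ≡ 1 (mod 103)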